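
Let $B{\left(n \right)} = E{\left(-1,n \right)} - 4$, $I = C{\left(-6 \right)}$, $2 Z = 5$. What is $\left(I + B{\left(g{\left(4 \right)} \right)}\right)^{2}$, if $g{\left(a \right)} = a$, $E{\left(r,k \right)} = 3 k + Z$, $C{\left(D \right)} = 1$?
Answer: $\frac{529}{4} \approx 132.25$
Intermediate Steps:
$Z = \frac{5}{2}$ ($Z = \frac{1}{2} \cdot 5 = \frac{5}{2} \approx 2.5$)
$E{\left(r,k \right)} = \frac{5}{2} + 3 k$ ($E{\left(r,k \right)} = 3 k + \frac{5}{2} = \frac{5}{2} + 3 k$)
$I = 1$
$B{\left(n \right)} = - \frac{3}{2} + 3 n$ ($B{\left(n \right)} = \left(\frac{5}{2} + 3 n\right) - 4 = - \frac{3}{2} + 3 n$)
$\left(I + B{\left(g{\left(4 \right)} \right)}\right)^{2} = \left(1 + \left(- \frac{3}{2} + 3 \cdot 4\right)\right)^{2} = \left(1 + \left(- \frac{3}{2} + 12\right)\right)^{2} = \left(1 + \frac{21}{2}\right)^{2} = \left(\frac{23}{2}\right)^{2} = \frac{529}{4}$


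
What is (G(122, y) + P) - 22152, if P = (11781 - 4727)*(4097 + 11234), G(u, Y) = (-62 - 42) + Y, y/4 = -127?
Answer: 108122110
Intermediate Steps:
y = -508 (y = 4*(-127) = -508)
G(u, Y) = -104 + Y
P = 108144874 (P = 7054*15331 = 108144874)
(G(122, y) + P) - 22152 = ((-104 - 508) + 108144874) - 22152 = (-612 + 108144874) - 22152 = 108144262 - 22152 = 108122110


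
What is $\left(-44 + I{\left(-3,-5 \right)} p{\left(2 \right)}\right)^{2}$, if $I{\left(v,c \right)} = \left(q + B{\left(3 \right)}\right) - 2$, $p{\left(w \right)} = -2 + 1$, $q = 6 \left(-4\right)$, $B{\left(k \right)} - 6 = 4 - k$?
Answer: $625$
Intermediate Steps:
$B{\left(k \right)} = 10 - k$ ($B{\left(k \right)} = 6 - \left(-4 + k\right) = 10 - k$)
$q = -24$
$p{\left(w \right)} = -1$
$I{\left(v,c \right)} = -19$ ($I{\left(v,c \right)} = \left(-24 + \left(10 - 3\right)\right) - 2 = \left(-24 + 7\right) - 2 = -17 - 2 = -19$)
$\left(-44 + I{\left(-3,-5 \right)} p{\left(2 \right)}\right)^{2} = \left(-44 - -19\right)^{2} = \left(-44 + 19\right)^{2} = \left(-25\right)^{2} = 625$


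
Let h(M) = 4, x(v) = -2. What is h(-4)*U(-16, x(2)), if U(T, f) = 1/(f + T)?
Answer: -2/9 ≈ -0.22222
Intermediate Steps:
U(T, f) = 1/(T + f)
h(-4)*U(-16, x(2)) = 4/(-16 - 2) = 4/(-18) = 4*(-1/18) = -2/9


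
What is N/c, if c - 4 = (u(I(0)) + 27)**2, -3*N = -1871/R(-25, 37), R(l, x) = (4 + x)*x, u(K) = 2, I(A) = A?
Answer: 1871/3845595 ≈ 0.00048653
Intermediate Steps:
R(l, x) = x*(4 + x)
N = 1871/4551 (N = -(-1871)/(3*(37*(4 + 37))) = -(-1871)/(3*(37*41)) = -(-1871)/(3*1517) = -1/3*(-1871/1517) = 1871/4551 ≈ 0.41112)
c = 845 (c = 4 + (2 + 27)**2 = 4 + 29**2 = 4 + 841 = 845)
N/c = (1871/4551)/845 = (1871/4551)*(1/845) = 1871/3845595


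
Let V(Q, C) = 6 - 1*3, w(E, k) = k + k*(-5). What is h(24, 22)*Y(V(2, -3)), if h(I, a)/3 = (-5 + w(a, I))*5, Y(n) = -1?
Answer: 1515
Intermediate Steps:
w(E, k) = -4*k (w(E, k) = k - 5*k = -4*k)
V(Q, C) = 3 (V(Q, C) = 6 - 3 = 3)
h(I, a) = -75 - 60*I (h(I, a) = 3*((-5 - 4*I)*5) = 3*(-25 - 20*I) = -75 - 60*I)
h(24, 22)*Y(V(2, -3)) = (-75 - 60*24)*(-1) = (-75 - 1440)*(-1) = -1515*(-1) = 1515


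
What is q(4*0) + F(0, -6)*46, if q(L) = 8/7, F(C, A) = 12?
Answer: 3872/7 ≈ 553.14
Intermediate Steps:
q(L) = 8/7 (q(L) = 8*(1/7) = 8/7)
q(4*0) + F(0, -6)*46 = 8/7 + 12*46 = 8/7 + 552 = 3872/7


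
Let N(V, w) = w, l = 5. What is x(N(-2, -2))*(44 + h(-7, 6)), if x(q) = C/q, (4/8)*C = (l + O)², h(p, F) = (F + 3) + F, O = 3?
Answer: -3776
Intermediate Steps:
h(p, F) = 3 + 2*F (h(p, F) = (3 + F) + F = 3 + 2*F)
C = 128 (C = 2*(5 + 3)² = 2*8² = 2*64 = 128)
x(q) = 128/q
x(N(-2, -2))*(44 + h(-7, 6)) = (128/(-2))*(44 + (3 + 2*6)) = (128*(-½))*(44 + (3 + 12)) = -64*(44 + 15) = -64*59 = -3776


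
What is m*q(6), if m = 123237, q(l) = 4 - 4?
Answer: 0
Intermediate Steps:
q(l) = 0
m*q(6) = 123237*0 = 0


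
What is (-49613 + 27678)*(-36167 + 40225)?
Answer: -89012230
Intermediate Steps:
(-49613 + 27678)*(-36167 + 40225) = -21935*4058 = -89012230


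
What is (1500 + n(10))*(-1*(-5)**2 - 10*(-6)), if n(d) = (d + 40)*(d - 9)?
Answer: 54250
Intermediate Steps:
n(d) = (-9 + d)*(40 + d) (n(d) = (40 + d)*(-9 + d) = (-9 + d)*(40 + d))
(1500 + n(10))*(-1*(-5)**2 - 10*(-6)) = (1500 + (-360 + 10**2 + 31*10))*(-1*(-5)**2 - 10*(-6)) = (1500 + (-360 + 100 + 310))*(-1*25 + 60) = (1500 + 50)*(-25 + 60) = 1550*35 = 54250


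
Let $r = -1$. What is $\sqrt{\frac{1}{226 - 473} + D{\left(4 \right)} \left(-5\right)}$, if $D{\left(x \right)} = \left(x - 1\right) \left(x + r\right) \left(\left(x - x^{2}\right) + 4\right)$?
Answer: $\frac{\sqrt{21962993}}{247} \approx 18.974$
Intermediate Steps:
$D{\left(x \right)} = \left(-1 + x\right)^{2} \left(4 + x - x^{2}\right)$ ($D{\left(x \right)} = \left(x - 1\right) \left(x - 1\right) \left(\left(x - x^{2}\right) + 4\right) = \left(-1 + x\right) \left(-1 + x\right) \left(4 + x - x^{2}\right) = \left(-1 + x\right)^{2} \left(4 + x - x^{2}\right)$)
$\sqrt{\frac{1}{226 - 473} + D{\left(4 \right)} \left(-5\right)} = \sqrt{\frac{1}{226 - 473} + \left(4 + 4^{2} - 4^{4} - 28 + 3 \cdot 4^{3}\right) \left(-5\right)} = \sqrt{\frac{1}{-247} + \left(4 + 16 - 256 - 28 + 3 \cdot 64\right) \left(-5\right)} = \sqrt{- \frac{1}{247} + \left(4 + 16 - 256 - 28 + 192\right) \left(-5\right)} = \sqrt{- \frac{1}{247} - -360} = \sqrt{- \frac{1}{247} + 360} = \sqrt{\frac{88919}{247}} = \frac{\sqrt{21962993}}{247}$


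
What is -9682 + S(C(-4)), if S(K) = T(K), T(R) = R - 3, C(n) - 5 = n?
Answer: -9684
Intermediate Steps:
C(n) = 5 + n
T(R) = -3 + R
S(K) = -3 + K
-9682 + S(C(-4)) = -9682 + (-3 + (5 - 4)) = -9682 + (-3 + 1) = -9682 - 2 = -9684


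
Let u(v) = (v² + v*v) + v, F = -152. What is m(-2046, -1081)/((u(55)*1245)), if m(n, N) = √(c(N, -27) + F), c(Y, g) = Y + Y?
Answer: I*√2314/7600725 ≈ 6.3289e-6*I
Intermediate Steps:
c(Y, g) = 2*Y
u(v) = v + 2*v² (u(v) = (v² + v²) + v = 2*v² + v = v + 2*v²)
m(n, N) = √(-152 + 2*N) (m(n, N) = √(2*N - 152) = √(-152 + 2*N))
m(-2046, -1081)/((u(55)*1245)) = √(-152 + 2*(-1081))/(((55*(1 + 2*55))*1245)) = √(-152 - 2162)/(((55*(1 + 110))*1245)) = √(-2314)/(((55*111)*1245)) = (I*√2314)/((6105*1245)) = (I*√2314)/7600725 = (I*√2314)*(1/7600725) = I*√2314/7600725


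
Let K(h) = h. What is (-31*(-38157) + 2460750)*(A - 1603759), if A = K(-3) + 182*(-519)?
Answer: -6187663261740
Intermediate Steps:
A = -94461 (A = -3 + 182*(-519) = -3 - 94458 = -94461)
(-31*(-38157) + 2460750)*(A - 1603759) = (-31*(-38157) + 2460750)*(-94461 - 1603759) = (1182867 + 2460750)*(-1698220) = 3643617*(-1698220) = -6187663261740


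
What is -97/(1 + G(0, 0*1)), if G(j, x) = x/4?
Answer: -97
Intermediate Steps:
G(j, x) = x/4 (G(j, x) = x*(¼) = x/4)
-97/(1 + G(0, 0*1)) = -97/(1 + (0*1)/4) = -97/(1 + (¼)*0) = -97/(1 + 0) = -97/1 = -97*1 = -97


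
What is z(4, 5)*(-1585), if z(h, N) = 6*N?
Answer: -47550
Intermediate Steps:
z(4, 5)*(-1585) = (6*5)*(-1585) = 30*(-1585) = -47550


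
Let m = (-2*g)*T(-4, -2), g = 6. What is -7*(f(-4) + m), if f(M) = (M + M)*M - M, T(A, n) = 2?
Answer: -84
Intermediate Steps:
f(M) = -M + 2*M**2 (f(M) = (2*M)*M - M = 2*M**2 - M = -M + 2*M**2)
m = -24 (m = -2*6*2 = -12*2 = -24)
-7*(f(-4) + m) = -7*(-4*(-1 + 2*(-4)) - 24) = -7*(-4*(-1 - 8) - 24) = -7*(-4*(-9) - 24) = -7*(36 - 24) = -7*12 = -84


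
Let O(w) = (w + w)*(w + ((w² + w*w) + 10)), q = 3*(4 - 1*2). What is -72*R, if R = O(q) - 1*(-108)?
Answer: -83808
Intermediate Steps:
q = 6 (q = 3*(4 - 2) = 3*2 = 6)
O(w) = 2*w*(10 + w + 2*w²) (O(w) = (2*w)*(w + ((w² + w²) + 10)) = (2*w)*(w + (2*w² + 10)) = (2*w)*(w + (10 + 2*w²)) = (2*w)*(10 + w + 2*w²) = 2*w*(10 + w + 2*w²))
R = 1164 (R = 2*6*(10 + 6 + 2*6²) - 1*(-108) = 2*6*(10 + 6 + 2*36) + 108 = 2*6*(10 + 6 + 72) + 108 = 2*6*88 + 108 = 1056 + 108 = 1164)
-72*R = -72*1164 = -83808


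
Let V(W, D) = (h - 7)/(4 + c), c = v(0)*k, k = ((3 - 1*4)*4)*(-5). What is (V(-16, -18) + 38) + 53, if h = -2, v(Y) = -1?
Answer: 1465/16 ≈ 91.563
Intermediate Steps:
k = 20 (k = ((3 - 4)*4)*(-5) = -1*4*(-5) = -4*(-5) = 20)
c = -20 (c = -1*20 = -20)
V(W, D) = 9/16 (V(W, D) = (-2 - 7)/(4 - 20) = -9/(-16) = -9*(-1/16) = 9/16)
(V(-16, -18) + 38) + 53 = (9/16 + 38) + 53 = 617/16 + 53 = 1465/16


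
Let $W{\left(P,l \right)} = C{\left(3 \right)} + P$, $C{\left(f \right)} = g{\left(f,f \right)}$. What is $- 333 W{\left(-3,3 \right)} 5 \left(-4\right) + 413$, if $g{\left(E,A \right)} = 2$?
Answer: $-6247$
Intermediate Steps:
$C{\left(f \right)} = 2$
$W{\left(P,l \right)} = 2 + P$
$- 333 W{\left(-3,3 \right)} 5 \left(-4\right) + 413 = - 333 \left(2 - 3\right) 5 \left(-4\right) + 413 = - 333 \left(-1\right) 5 \left(-4\right) + 413 = - 333 \left(\left(-5\right) \left(-4\right)\right) + 413 = \left(-333\right) 20 + 413 = -6660 + 413 = -6247$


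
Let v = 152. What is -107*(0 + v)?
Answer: -16264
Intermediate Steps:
-107*(0 + v) = -107*(0 + 152) = -107*152 = -16264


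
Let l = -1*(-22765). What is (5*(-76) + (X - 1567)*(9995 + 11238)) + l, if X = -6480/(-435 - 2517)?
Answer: -1361327796/41 ≈ -3.3203e+7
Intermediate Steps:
X = 90/41 (X = -6480/(-2952) = -6480*(-1/2952) = 90/41 ≈ 2.1951)
l = 22765
(5*(-76) + (X - 1567)*(9995 + 11238)) + l = (5*(-76) + (90/41 - 1567)*(9995 + 11238)) + 22765 = (-380 - 64157/41*21233) + 22765 = (-380 - 1362245581/41) + 22765 = -1362261161/41 + 22765 = -1361327796/41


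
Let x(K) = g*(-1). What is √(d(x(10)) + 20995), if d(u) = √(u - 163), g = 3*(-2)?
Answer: √(20995 + I*√157) ≈ 144.9 + 0.0432*I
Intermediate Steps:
g = -6
x(K) = 6 (x(K) = -6*(-1) = 6)
d(u) = √(-163 + u)
√(d(x(10)) + 20995) = √(√(-163 + 6) + 20995) = √(√(-157) + 20995) = √(I*√157 + 20995) = √(20995 + I*√157)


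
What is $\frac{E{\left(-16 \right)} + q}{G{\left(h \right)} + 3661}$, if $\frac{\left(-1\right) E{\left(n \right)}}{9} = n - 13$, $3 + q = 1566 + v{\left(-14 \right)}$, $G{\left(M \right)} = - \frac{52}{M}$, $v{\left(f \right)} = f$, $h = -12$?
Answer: $\frac{2715}{5498} \approx 0.49382$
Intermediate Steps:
$q = 1549$ ($q = -3 + \left(1566 - 14\right) = -3 + 1552 = 1549$)
$E{\left(n \right)} = 117 - 9 n$ ($E{\left(n \right)} = - 9 \left(n - 13\right) = - 9 \left(-13 + n\right) = 117 - 9 n$)
$\frac{E{\left(-16 \right)} + q}{G{\left(h \right)} + 3661} = \frac{\left(117 - -144\right) + 1549}{- \frac{52}{-12} + 3661} = \frac{\left(117 + 144\right) + 1549}{\left(-52\right) \left(- \frac{1}{12}\right) + 3661} = \frac{261 + 1549}{\frac{13}{3} + 3661} = \frac{1810}{\frac{10996}{3}} = 1810 \cdot \frac{3}{10996} = \frac{2715}{5498}$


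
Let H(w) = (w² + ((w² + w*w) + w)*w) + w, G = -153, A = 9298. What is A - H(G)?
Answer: 7125787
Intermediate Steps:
H(w) = w + w² + w*(w + 2*w²) (H(w) = (w² + ((w² + w²) + w)*w) + w = (w² + (2*w² + w)*w) + w = (w² + (w + 2*w²)*w) + w = (w² + w*(w + 2*w²)) + w = w + w² + w*(w + 2*w²))
A - H(G) = 9298 - (-153)*(1 + 2*(-153) + 2*(-153)²) = 9298 - (-153)*(1 - 306 + 2*23409) = 9298 - (-153)*(1 - 306 + 46818) = 9298 - (-153)*46513 = 9298 - 1*(-7116489) = 9298 + 7116489 = 7125787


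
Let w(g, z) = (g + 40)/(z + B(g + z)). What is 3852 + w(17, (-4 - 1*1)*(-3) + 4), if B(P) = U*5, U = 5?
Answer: 169545/44 ≈ 3853.3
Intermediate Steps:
B(P) = 25 (B(P) = 5*5 = 25)
w(g, z) = (40 + g)/(25 + z) (w(g, z) = (g + 40)/(z + 25) = (40 + g)/(25 + z))
3852 + w(17, (-4 - 1*1)*(-3) + 4) = 3852 + (40 + 17)/(25 + ((-4 - 1*1)*(-3) + 4)) = 3852 + 57/(25 + ((-4 - 1)*(-3) + 4)) = 3852 + 57/(25 + (-5*(-3) + 4)) = 3852 + 57/(25 + (15 + 4)) = 3852 + 57/(25 + 19) = 3852 + 57/44 = 169545/44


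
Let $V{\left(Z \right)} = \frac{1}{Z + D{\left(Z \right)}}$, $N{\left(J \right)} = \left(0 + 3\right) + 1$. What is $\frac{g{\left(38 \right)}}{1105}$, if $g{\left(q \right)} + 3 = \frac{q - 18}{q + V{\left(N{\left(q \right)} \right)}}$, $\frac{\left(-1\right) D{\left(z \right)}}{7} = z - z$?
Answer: $- \frac{379}{169065} \approx -0.0022417$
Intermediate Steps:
$D{\left(z \right)} = 0$ ($D{\left(z \right)} = - 7 \left(z - z\right) = \left(-7\right) 0 = 0$)
$N{\left(J \right)} = 4$ ($N{\left(J \right)} = 3 + 1 = 4$)
$V{\left(Z \right)} = \frac{1}{Z}$ ($V{\left(Z \right)} = \frac{1}{Z + 0} = \frac{1}{Z}$)
$g{\left(q \right)} = -3 + \frac{-18 + q}{\frac{1}{4} + q}$ ($g{\left(q \right)} = -3 + \frac{q - 18}{q + \frac{1}{4}} = -3 + \frac{-18 + q}{q + \frac{1}{4}} = -3 + \frac{-18 + q}{\frac{1}{4} + q}$)
$\frac{g{\left(38 \right)}}{1105} = \frac{\frac{1}{1 + 4 \cdot 38} \left(-75 - 304\right)}{1105} = \frac{-75 - 304}{1 + 152} \cdot \frac{1}{1105} = \frac{1}{153} \left(-379\right) \frac{1}{1105} = \left(- \frac{379}{153}\right) \frac{1}{1105} = - \frac{379}{169065}$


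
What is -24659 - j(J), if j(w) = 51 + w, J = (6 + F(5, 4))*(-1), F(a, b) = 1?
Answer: -24703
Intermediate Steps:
J = -7 (J = (6 + 1)*(-1) = 7*(-1) = -7)
-24659 - j(J) = -24659 - (51 - 7) = -24659 - 1*44 = -24659 - 44 = -24703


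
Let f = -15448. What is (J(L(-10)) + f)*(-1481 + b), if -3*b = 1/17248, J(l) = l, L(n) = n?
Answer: 592295413585/25872 ≈ 2.2893e+7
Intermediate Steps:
b = -1/51744 (b = -⅓/17248 = -⅓*1/17248 = -1/51744 ≈ -1.9326e-5)
(J(L(-10)) + f)*(-1481 + b) = (-10 - 15448)*(-1481 - 1/51744) = -15458*(-76632865/51744) = 592295413585/25872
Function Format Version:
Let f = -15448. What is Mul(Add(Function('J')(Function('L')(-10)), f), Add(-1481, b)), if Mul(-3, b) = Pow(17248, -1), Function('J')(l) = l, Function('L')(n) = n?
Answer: Rational(592295413585, 25872) ≈ 2.2893e+7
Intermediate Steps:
b = Rational(-1, 51744) (b = Mul(Rational(-1, 3), Pow(17248, -1)) = Mul(Rational(-1, 3), Rational(1, 17248)) = Rational(-1, 51744) ≈ -1.9326e-5)
Mul(Add(Function('J')(Function('L')(-10)), f), Add(-1481, b)) = Mul(Add(-10, -15448), Add(-1481, Rational(-1, 51744))) = Mul(-15458, Rational(-76632865, 51744)) = Rational(592295413585, 25872)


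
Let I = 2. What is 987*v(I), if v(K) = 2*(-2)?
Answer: -3948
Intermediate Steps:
v(K) = -4
987*v(I) = 987*(-4) = -3948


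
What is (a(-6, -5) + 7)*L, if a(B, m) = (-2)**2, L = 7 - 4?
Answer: 33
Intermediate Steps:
L = 3
a(B, m) = 4
(a(-6, -5) + 7)*L = (4 + 7)*3 = 11*3 = 33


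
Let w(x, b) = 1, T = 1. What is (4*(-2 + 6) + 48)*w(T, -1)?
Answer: 64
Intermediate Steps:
(4*(-2 + 6) + 48)*w(T, -1) = (4*(-2 + 6) + 48)*1 = (4*4 + 48)*1 = (16 + 48)*1 = 64*1 = 64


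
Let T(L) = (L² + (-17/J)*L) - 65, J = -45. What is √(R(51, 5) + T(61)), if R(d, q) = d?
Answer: 2*√209815/15 ≈ 61.074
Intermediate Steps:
T(L) = -65 + L² + 17*L/45 (T(L) = (L² + (-17/(-45))*L) - 65 = (L² + (-17*(-1/45))*L) - 65 = (L² + 17*L/45) - 65 = -65 + L² + 17*L/45)
√(R(51, 5) + T(61)) = √(51 + (-65 + 61² + (17/45)*61)) = √(51 + (-65 + 3721 + 1037/45)) = √(51 + 165557/45) = √(167852/45) = 2*√209815/15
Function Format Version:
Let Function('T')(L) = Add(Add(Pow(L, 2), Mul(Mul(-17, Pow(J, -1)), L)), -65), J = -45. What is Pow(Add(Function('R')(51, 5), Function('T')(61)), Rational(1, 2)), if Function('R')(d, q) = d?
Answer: Mul(Rational(2, 15), Pow(209815, Rational(1, 2))) ≈ 61.074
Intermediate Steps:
Function('T')(L) = Add(-65, Pow(L, 2), Mul(Rational(17, 45), L)) (Function('T')(L) = Add(Add(Pow(L, 2), Mul(Mul(-17, Pow(-45, -1)), L)), -65) = Add(Add(Pow(L, 2), Mul(Mul(-17, Rational(-1, 45)), L)), -65) = Add(Add(Pow(L, 2), Mul(Rational(17, 45), L)), -65) = Add(-65, Pow(L, 2), Mul(Rational(17, 45), L)))
Pow(Add(Function('R')(51, 5), Function('T')(61)), Rational(1, 2)) = Pow(Add(51, Add(-65, Pow(61, 2), Mul(Rational(17, 45), 61))), Rational(1, 2)) = Pow(Add(51, Add(-65, 3721, Rational(1037, 45))), Rational(1, 2)) = Pow(Add(51, Rational(165557, 45)), Rational(1, 2)) = Pow(Rational(167852, 45), Rational(1, 2)) = Mul(Rational(2, 15), Pow(209815, Rational(1, 2)))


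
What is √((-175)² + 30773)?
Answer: 9*√758 ≈ 247.79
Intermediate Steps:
√((-175)² + 30773) = √(30625 + 30773) = √61398 = 9*√758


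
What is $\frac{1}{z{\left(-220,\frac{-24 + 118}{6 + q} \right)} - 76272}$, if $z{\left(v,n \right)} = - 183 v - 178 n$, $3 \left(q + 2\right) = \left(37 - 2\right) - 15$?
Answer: $- \frac{8}{300645} \approx -2.6609 \cdot 10^{-5}$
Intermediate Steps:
$q = \frac{14}{3}$ ($q = -2 + \frac{\left(37 - 2\right) - 15}{3} = -2 + \frac{35 - 15}{3} = -2 + \frac{1}{3} \cdot 20 = -2 + \frac{20}{3} = \frac{14}{3} \approx 4.6667$)
$\frac{1}{z{\left(-220,\frac{-24 + 118}{6 + q} \right)} - 76272} = \frac{1}{\left(\left(-183\right) \left(-220\right) - 178 \frac{-24 + 118}{6 + \frac{14}{3}}\right) - 76272} = \frac{1}{\left(40260 - 178 \frac{94}{\frac{32}{3}}\right) - 76272} = \frac{1}{\left(40260 - 178 \cdot 94 \cdot \frac{3}{32}\right) - 76272} = \frac{1}{\left(40260 - \frac{12549}{8}\right) - 76272} = \frac{1}{\frac{309531}{8} - 76272} = \frac{1}{- \frac{300645}{8}} = - \frac{8}{300645}$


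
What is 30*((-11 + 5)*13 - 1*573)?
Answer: -19530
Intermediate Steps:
30*((-11 + 5)*13 - 1*573) = 30*(-6*13 - 573) = 30*(-78 - 573) = 30*(-651) = -19530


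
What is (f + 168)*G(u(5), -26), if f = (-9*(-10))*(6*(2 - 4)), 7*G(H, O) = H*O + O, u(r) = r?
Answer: 142272/7 ≈ 20325.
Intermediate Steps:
G(H, O) = O/7 + H*O/7 (G(H, O) = (H*O + O)/7 = (O + H*O)/7 = O/7 + H*O/7)
f = -1080 (f = 90*(6*(-2)) = 90*(-12) = -1080)
(f + 168)*G(u(5), -26) = (-1080 + 168)*((⅐)*(-26)*(1 + 5)) = -912*(-26)*6/7 = -912*(-156/7) = 142272/7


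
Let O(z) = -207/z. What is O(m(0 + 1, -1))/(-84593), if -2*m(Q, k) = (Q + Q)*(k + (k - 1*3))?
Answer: 207/422965 ≈ 0.00048940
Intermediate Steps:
m(Q, k) = -Q*(-3 + 2*k) (m(Q, k) = -(Q + Q)*(k + (k - 1*3))/2 = -2*Q*(k + (k - 3))/2 = -2*Q*(k + (-3 + k))/2 = -2*Q*(-3 + 2*k)/2 = -Q*(-3 + 2*k))
O(m(0 + 1, -1))/(-84593) = -207*1/((0 + 1)*(3 - 2*(-1)))/(-84593) = -207/(3 + 2)*(-1/84593) = -207/(1*5)*(-1/84593) = -207/5*(-1/84593) = 207/422965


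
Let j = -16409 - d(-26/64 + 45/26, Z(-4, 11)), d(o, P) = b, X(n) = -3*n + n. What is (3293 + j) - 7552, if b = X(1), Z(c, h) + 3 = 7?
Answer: -20666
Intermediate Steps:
Z(c, h) = 4 (Z(c, h) = -3 + 7 = 4)
X(n) = -2*n
b = -2 (b = -2*1 = -2)
d(o, P) = -2
j = -16407 (j = -16409 - 1*(-2) = -16409 + 2 = -16407)
(3293 + j) - 7552 = (3293 - 16407) - 7552 = -13114 - 7552 = -20666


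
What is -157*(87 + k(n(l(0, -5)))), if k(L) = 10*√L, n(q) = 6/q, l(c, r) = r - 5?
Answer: -13659 - 314*I*√15 ≈ -13659.0 - 1216.1*I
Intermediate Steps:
l(c, r) = -5 + r
-157*(87 + k(n(l(0, -5)))) = -157*(87 + 10*√(6/(-5 - 5))) = -157*(87 + 10*√(6/(-10))) = -157*(87 + 10*√(6*(-⅒))) = -157*(87 + 10*√(-⅗)) = -157*(87 + 10*(I*√15/5)) = -157*(87 + 2*I*√15) = -13659 - 314*I*√15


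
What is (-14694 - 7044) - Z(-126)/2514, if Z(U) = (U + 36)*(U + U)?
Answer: -9112002/419 ≈ -21747.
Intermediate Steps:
Z(U) = 2*U*(36 + U) (Z(U) = (36 + U)*(2*U) = 2*U*(36 + U))
(-14694 - 7044) - Z(-126)/2514 = (-14694 - 7044) - 2*(-126)*(36 - 126)/2514 = -21738 - 2*(-126)*(-90)/2514 = -21738 - 22680/2514 = -21738 - 1*3780/419 = -21738 - 3780/419 = -9112002/419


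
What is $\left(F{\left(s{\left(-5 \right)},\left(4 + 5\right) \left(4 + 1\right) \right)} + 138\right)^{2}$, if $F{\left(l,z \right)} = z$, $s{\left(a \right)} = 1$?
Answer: $33489$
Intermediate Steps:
$\left(F{\left(s{\left(-5 \right)},\left(4 + 5\right) \left(4 + 1\right) \right)} + 138\right)^{2} = \left(\left(4 + 5\right) \left(4 + 1\right) + 138\right)^{2} = \left(9 \cdot 5 + 138\right)^{2} = \left(45 + 138\right)^{2} = 183^{2} = 33489$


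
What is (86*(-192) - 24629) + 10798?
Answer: -30343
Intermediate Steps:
(86*(-192) - 24629) + 10798 = (-16512 - 24629) + 10798 = -41141 + 10798 = -30343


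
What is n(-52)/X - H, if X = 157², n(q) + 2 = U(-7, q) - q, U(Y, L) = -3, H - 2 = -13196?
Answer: 325218953/24649 ≈ 13194.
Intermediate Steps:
H = -13194 (H = 2 - 13196 = -13194)
n(q) = -5 - q (n(q) = -2 + (-3 - q) = -5 - q)
X = 24649
n(-52)/X - H = (-5 - 1*(-52))/24649 - 1*(-13194) = (-5 + 52)*(1/24649) + 13194 = 47*(1/24649) + 13194 = 47/24649 + 13194 = 325218953/24649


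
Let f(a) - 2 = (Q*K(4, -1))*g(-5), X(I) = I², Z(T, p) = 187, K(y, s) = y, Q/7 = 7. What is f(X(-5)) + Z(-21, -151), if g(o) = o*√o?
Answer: 189 - 980*I*√5 ≈ 189.0 - 2191.3*I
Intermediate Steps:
Q = 49 (Q = 7*7 = 49)
g(o) = o^(3/2)
f(a) = 2 - 980*I*√5 (f(a) = 2 + (49*4)*(-5)^(3/2) = 2 + 196*(-5*I*√5) = 2 - 980*I*√5)
f(X(-5)) + Z(-21, -151) = (2 - 980*I*√5) + 187 = 189 - 980*I*√5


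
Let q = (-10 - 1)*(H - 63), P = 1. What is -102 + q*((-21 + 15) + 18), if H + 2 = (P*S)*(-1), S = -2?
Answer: 8214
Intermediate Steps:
H = 0 (H = -2 + (1*(-2))*(-1) = -2 - 2*(-1) = -2 + 2 = 0)
q = 693 (q = (-10 - 1)*(0 - 63) = -11*(-63) = 693)
-102 + q*((-21 + 15) + 18) = -102 + 693*((-21 + 15) + 18) = -102 + 693*(-6 + 18) = -102 + 693*12 = -102 + 8316 = 8214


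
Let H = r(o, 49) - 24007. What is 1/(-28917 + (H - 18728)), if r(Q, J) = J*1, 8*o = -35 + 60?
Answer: -1/71603 ≈ -1.3966e-5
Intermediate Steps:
o = 25/8 (o = (-35 + 60)/8 = (⅛)*25 = 25/8 ≈ 3.1250)
r(Q, J) = J
H = -23958 (H = 49 - 24007 = -23958)
1/(-28917 + (H - 18728)) = 1/(-28917 + (-23958 - 18728)) = 1/(-28917 - 42686) = 1/(-71603) = -1/71603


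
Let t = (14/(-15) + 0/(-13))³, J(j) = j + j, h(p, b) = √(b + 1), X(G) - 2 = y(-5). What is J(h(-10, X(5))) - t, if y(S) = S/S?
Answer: 16244/3375 ≈ 4.8130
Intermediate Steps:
y(S) = 1
X(G) = 3 (X(G) = 2 + 1 = 3)
h(p, b) = √(1 + b)
J(j) = 2*j
t = -2744/3375 (t = (14*(-1/15) + 0*(-1/13))³ = (-14/15 + 0)³ = (-14/15)³ = -2744/3375 ≈ -0.81304)
J(h(-10, X(5))) - t = 2*√(1 + 3) - 1*(-2744/3375) = 2*√4 + 2744/3375 = 2*2 + 2744/3375 = 4 + 2744/3375 = 16244/3375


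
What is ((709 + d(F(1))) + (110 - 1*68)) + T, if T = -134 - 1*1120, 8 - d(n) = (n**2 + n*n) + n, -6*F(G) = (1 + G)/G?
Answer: -4454/9 ≈ -494.89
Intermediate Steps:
F(G) = -(1 + G)/(6*G)
d(n) = 8 - n - 2*n**2 (d(n) = 8 - ((n**2 + n*n) + n) = 8 - ((n**2 + n**2) + n) = 8 - (2*n**2 + n) = 8 - (n + 2*n**2) = 8 + (-n - 2*n**2) = 8 - n - 2*n**2)
T = -1254 (T = -134 - 1120 = -1254)
((709 + d(F(1))) + (110 - 1*68)) + T = ((709 + (8 - (-1 - 1*1)/(6*1) - 2*(-1 - 1*1)**2/36)) + (110 - 1*68)) - 1254 = ((709 + (8 - (-1 - 1)/6 - 2*(-1 - 1)**2/36)) + (110 - 68)) - 1254 = ((709 + (8 - (-2)/6 - 2*((1/6)*1*(-2))**2)) + 42) - 1254 = ((709 + (8 - 1*(-1/3) - 2*(-1/3)**2)) + 42) - 1254 = ((709 + (8 + 1/3 - 2*1/9)) + 42) - 1254 = ((709 + (8 + 1/3 - 2/9)) + 42) - 1254 = ((709 + 73/9) + 42) - 1254 = (6454/9 + 42) - 1254 = 6832/9 - 1254 = -4454/9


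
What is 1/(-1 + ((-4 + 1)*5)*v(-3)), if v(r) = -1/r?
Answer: -⅙ ≈ -0.16667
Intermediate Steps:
1/(-1 + ((-4 + 1)*5)*v(-3)) = 1/(-1 + ((-4 + 1)*5)*(-1/(-3))) = 1/(-1 + (-3*5)*(-1*(-⅓))) = 1/(-1 - 15*⅓) = 1/(-1 - 5) = 1/(-6) = -⅙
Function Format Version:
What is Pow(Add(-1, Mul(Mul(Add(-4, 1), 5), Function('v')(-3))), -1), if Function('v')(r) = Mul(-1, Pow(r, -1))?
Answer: Rational(-1, 6) ≈ -0.16667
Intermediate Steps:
Pow(Add(-1, Mul(Mul(Add(-4, 1), 5), Function('v')(-3))), -1) = Pow(Add(-1, Mul(Mul(Add(-4, 1), 5), Mul(-1, Pow(-3, -1)))), -1) = Pow(Add(-1, Mul(Mul(-3, 5), Mul(-1, Rational(-1, 3)))), -1) = Pow(Add(-1, Mul(-15, Rational(1, 3))), -1) = Pow(Add(-1, -5), -1) = Pow(-6, -1) = Rational(-1, 6)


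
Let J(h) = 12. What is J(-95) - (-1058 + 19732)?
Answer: -18662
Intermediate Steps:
J(-95) - (-1058 + 19732) = 12 - (-1058 + 19732) = 12 - 1*18674 = 12 - 18674 = -18662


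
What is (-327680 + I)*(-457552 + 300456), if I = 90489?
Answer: 37261757336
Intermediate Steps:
(-327680 + I)*(-457552 + 300456) = (-327680 + 90489)*(-457552 + 300456) = -237191*(-157096) = 37261757336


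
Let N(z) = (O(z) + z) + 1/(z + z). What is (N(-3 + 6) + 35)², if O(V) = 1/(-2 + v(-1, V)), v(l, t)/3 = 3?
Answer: 2588881/1764 ≈ 1467.6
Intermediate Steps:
v(l, t) = 9 (v(l, t) = 3*3 = 9)
O(V) = ⅐ (O(V) = 1/(-2 + 9) = 1/7 = ⅐)
N(z) = ⅐ + z + 1/(2*z) (N(z) = (⅐ + z) + 1/(z + z) = (⅐ + z) + 1/(2*z) = ⅐ + z + 1/(2*z))
(N(-3 + 6) + 35)² = ((⅐ + (-3 + 6) + 1/(2*(-3 + 6))) + 35)² = ((⅐ + 3 + (½)/3) + 35)² = ((⅐ + 3 + (½)*(⅓)) + 35)² = ((⅐ + 3 + ⅙) + 35)² = (139/42 + 35)² = (1609/42)² = 2588881/1764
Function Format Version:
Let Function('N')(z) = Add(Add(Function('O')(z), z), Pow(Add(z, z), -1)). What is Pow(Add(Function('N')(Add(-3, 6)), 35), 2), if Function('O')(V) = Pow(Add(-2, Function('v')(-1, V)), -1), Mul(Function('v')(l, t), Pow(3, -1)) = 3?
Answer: Rational(2588881, 1764) ≈ 1467.6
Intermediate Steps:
Function('v')(l, t) = 9 (Function('v')(l, t) = Mul(3, 3) = 9)
Function('O')(V) = Rational(1, 7) (Function('O')(V) = Pow(Add(-2, 9), -1) = Pow(7, -1) = Rational(1, 7))
Function('N')(z) = Add(Rational(1, 7), z, Mul(Rational(1, 2), Pow(z, -1))) (Function('N')(z) = Add(Add(Rational(1, 7), z), Pow(Add(z, z), -1)) = Add(Add(Rational(1, 7), z), Pow(Mul(2, z), -1)) = Add(Add(Rational(1, 7), z), Mul(Rational(1, 2), Pow(z, -1))) = Add(Rational(1, 7), z, Mul(Rational(1, 2), Pow(z, -1))))
Pow(Add(Function('N')(Add(-3, 6)), 35), 2) = Pow(Add(Add(Rational(1, 7), Add(-3, 6), Mul(Rational(1, 2), Pow(Add(-3, 6), -1))), 35), 2) = Pow(Add(Add(Rational(1, 7), 3, Mul(Rational(1, 2), Pow(3, -1))), 35), 2) = Pow(Add(Add(Rational(1, 7), 3, Mul(Rational(1, 2), Rational(1, 3))), 35), 2) = Pow(Add(Add(Rational(1, 7), 3, Rational(1, 6)), 35), 2) = Pow(Add(Rational(139, 42), 35), 2) = Pow(Rational(1609, 42), 2) = Rational(2588881, 1764)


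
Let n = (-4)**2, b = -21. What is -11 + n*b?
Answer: -347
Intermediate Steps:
n = 16
-11 + n*b = -11 + 16*(-21) = -11 - 336 = -347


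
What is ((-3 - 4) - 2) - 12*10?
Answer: -129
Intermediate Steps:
((-3 - 4) - 2) - 12*10 = (-7 - 2) - 120 = -9 - 120 = -129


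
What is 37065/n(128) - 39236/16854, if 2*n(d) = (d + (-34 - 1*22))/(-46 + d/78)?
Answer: -30021523879/657306 ≈ -45674.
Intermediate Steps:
n(d) = (-56 + d)/(2*(-46 + d/78)) (n(d) = ((d + (-34 - 1*22))/(-46 + d/78))/2 = ((d + (-34 - 22))/(-46 + d*(1/78)))/2 = ((d - 56)/(-46 + d/78))/2 = ((-56 + d)/(-46 + d/78))/2 = (-56 + d)/(2*(-46 + d/78)))
37065/n(128) - 39236/16854 = 37065/((39*(-56 + 128)/(-3588 + 128))) - 39236/16854 = 37065/((39*72/(-3460))) - 39236*1/16854 = 37065/((39*(-1/3460)*72)) - 19618/8427 = 37065/(-702/865) - 19618/8427 = 37065*(-865/702) - 19618/8427 = -10687075/234 - 19618/8427 = -30021523879/657306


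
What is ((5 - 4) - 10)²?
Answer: 81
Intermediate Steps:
((5 - 4) - 10)² = (1 - 10)² = (-9)² = 81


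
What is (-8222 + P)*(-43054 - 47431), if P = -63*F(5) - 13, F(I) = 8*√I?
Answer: 745143975 + 45604440*√5 ≈ 8.4712e+8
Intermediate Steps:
P = -13 - 504*√5 (P = -504*√5 - 13 = -13 - 504*√5 ≈ -1140.0)
(-8222 + P)*(-43054 - 47431) = (-8222 + (-13 - 504*√5))*(-43054 - 47431) = (-8235 - 504*√5)*(-90485) = 745143975 + 45604440*√5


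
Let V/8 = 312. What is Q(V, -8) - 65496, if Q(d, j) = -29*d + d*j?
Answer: -157848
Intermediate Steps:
V = 2496 (V = 8*312 = 2496)
Q(V, -8) - 65496 = 2496*(-29 - 8) - 65496 = 2496*(-37) - 65496 = -92352 - 65496 = -157848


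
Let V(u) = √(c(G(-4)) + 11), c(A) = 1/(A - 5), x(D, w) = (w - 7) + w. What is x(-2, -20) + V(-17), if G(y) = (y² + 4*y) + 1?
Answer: -47 + √43/2 ≈ -43.721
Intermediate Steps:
G(y) = 1 + y² + 4*y
x(D, w) = -7 + 2*w (x(D, w) = (-7 + w) + w = -7 + 2*w)
c(A) = 1/(-5 + A)
V(u) = √43/2 (V(u) = √(1/(-5 + (1 + (-4)² + 4*(-4))) + 11) = √(1/(-5 + (1 + 16 - 16)) + 11) = √(1/(-5 + 1) + 11) = √(1/(-4) + 11) = √(-¼ + 11) = √(43/4) = √43/2)
x(-2, -20) + V(-17) = (-7 + 2*(-20)) + √43/2 = (-7 - 40) + √43/2 = -47 + √43/2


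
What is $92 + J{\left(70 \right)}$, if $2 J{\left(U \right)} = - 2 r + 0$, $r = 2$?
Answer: $90$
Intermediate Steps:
$J{\left(U \right)} = -2$ ($J{\left(U \right)} = \frac{\left(-2\right) 2 + 0}{2} = \frac{-4 + 0}{2} = \frac{1}{2} \left(-4\right) = -2$)
$92 + J{\left(70 \right)} = 92 - 2 = 90$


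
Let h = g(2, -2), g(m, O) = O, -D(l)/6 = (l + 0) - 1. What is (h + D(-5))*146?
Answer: 4964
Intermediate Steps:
D(l) = 6 - 6*l (D(l) = -6*((l + 0) - 1) = -6*(l - 1) = -6*(-1 + l) = 6 - 6*l)
h = -2
(h + D(-5))*146 = (-2 + (6 - 6*(-5)))*146 = (-2 + (6 + 30))*146 = (-2 + 36)*146 = 34*146 = 4964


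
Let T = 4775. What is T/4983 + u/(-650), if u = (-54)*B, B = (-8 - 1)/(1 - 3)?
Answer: 4314619/3238950 ≈ 1.3321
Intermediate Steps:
B = 9/2 (B = -9/(-2) = -9*(-½) = 9/2 ≈ 4.5000)
u = -243 (u = -54*(9/2) = -9*6*(9/2) = -54*9/2 = -243)
T/4983 + u/(-650) = 4775/4983 - 243/(-650) = 4775*(1/4983) - 243*(-1/650) = 4775/4983 + 243/650 = 4314619/3238950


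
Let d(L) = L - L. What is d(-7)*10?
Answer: 0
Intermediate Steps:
d(L) = 0
d(-7)*10 = 0*10 = 0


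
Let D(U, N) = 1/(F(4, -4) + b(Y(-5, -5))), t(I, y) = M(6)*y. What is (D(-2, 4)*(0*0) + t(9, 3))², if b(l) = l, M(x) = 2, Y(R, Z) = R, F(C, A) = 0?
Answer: 36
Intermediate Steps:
t(I, y) = 2*y
D(U, N) = -⅕ (D(U, N) = 1/(0 - 5) = 1/(-5) = -⅕)
(D(-2, 4)*(0*0) + t(9, 3))² = (-0*0 + 2*3)² = (-⅕*0 + 6)² = (0 + 6)² = 6² = 36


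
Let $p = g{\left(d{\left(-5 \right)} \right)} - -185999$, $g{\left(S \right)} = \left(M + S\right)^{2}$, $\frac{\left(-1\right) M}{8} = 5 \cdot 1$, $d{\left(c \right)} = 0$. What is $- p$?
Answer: $-187599$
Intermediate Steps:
$M = -40$ ($M = - 8 \cdot 5 \cdot 1 = \left(-8\right) 5 = -40$)
$g{\left(S \right)} = \left(-40 + S\right)^{2}$
$p = 187599$ ($p = \left(-40 + 0\right)^{2} - -185999 = \left(-40\right)^{2} + 185999 = 1600 + 185999 = 187599$)
$- p = \left(-1\right) 187599 = -187599$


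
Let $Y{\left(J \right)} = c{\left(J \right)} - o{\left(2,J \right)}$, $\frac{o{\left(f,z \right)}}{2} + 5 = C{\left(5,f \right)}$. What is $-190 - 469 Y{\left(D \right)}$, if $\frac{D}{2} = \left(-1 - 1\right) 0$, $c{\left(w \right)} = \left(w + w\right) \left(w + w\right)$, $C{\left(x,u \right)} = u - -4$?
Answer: $748$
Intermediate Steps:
$C{\left(x,u \right)} = 4 + u$ ($C{\left(x,u \right)} = u + 4 = 4 + u$)
$o{\left(f,z \right)} = -2 + 2 f$ ($o{\left(f,z \right)} = -10 + 2 \left(4 + f\right) = -10 + \left(8 + 2 f\right) = -2 + 2 f$)
$c{\left(w \right)} = 4 w^{2}$ ($c{\left(w \right)} = 2 w 2 w = 4 w^{2}$)
$D = 0$ ($D = 2 \left(-1 - 1\right) 0 = 2 \left(\left(-2\right) 0\right) = 2 \cdot 0 = 0$)
$Y{\left(J \right)} = -2 + 4 J^{2}$ ($Y{\left(J \right)} = 4 J^{2} - \left(-2 + 2 \cdot 2\right) = 4 J^{2} - \left(-2 + 4\right) = 4 J^{2} - 2 = -2 + 4 J^{2}$)
$-190 - 469 Y{\left(D \right)} = -190 - 469 \left(-2 + 4 \cdot 0^{2}\right) = -190 - 469 \left(-2 + 4 \cdot 0\right) = -190 - 469 \left(-2 + 0\right) = -190 - -938 = -190 + 938 = 748$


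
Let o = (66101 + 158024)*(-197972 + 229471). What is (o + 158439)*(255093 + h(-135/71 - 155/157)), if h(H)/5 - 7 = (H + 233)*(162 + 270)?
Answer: 59192944385044584464/11147 ≈ 5.3102e+15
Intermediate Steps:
h(H) = 503315 + 2160*H (h(H) = 35 + 5*((H + 233)*(162 + 270)) = 35 + 5*((233 + H)*432) = 35 + 5*(100656 + 432*H) = 35 + (503280 + 2160*H) = 503315 + 2160*H)
o = 7059713375 (o = 224125*31499 = 7059713375)
(o + 158439)*(255093 + h(-135/71 - 155/157)) = (7059713375 + 158439)*(255093 + (503315 + 2160*(-135/71 - 155/157))) = 7059871814*(255093 + (503315 + 2160*(-135*1/71 - 155*1/157))) = 7059871814*(255093 + (503315 + 2160*(-135/71 - 155/157))) = 7059871814*(255093 + (503315 + 2160*(-32200/11147))) = 7059871814*(255093 + (503315 - 69552000/11147)) = 7059871814*(255093 + 5540900305/11147) = 7059871814*(8384421976/11147) = 59192944385044584464/11147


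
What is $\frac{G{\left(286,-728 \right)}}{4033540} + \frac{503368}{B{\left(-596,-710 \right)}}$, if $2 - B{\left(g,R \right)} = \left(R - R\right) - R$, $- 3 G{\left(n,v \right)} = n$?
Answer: $- \frac{84598126259}{118989430} \approx -710.97$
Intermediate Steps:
$G{\left(n,v \right)} = - \frac{n}{3}$
$B{\left(g,R \right)} = 2 + R$ ($B{\left(g,R \right)} = 2 - \left(\left(R - R\right) - R\right) = 2 - \left(0 - R\right) = 2 - - R = 2 + R$)
$\frac{G{\left(286,-728 \right)}}{4033540} + \frac{503368}{B{\left(-596,-710 \right)}} = \frac{\left(- \frac{1}{3}\right) 286}{4033540} + \frac{503368}{2 - 710} = \left(- \frac{286}{3}\right) \frac{1}{4033540} + \frac{503368}{-708} = - \frac{143}{6050310} + 503368 \left(- \frac{1}{708}\right) = - \frac{143}{6050310} - \frac{125842}{177} = - \frac{84598126259}{118989430}$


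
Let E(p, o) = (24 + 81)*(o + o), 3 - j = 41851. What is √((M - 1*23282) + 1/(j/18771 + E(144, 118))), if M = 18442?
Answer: I*√261748765346824179247/232551766 ≈ 69.57*I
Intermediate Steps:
j = -41848 (j = 3 - 1*41851 = 3 - 41851 = -41848)
E(p, o) = 210*o (E(p, o) = 105*(2*o) = 210*o)
√((M - 1*23282) + 1/(j/18771 + E(144, 118))) = √((18442 - 1*23282) + 1/(-41848/18771 + 210*118)) = √((18442 - 23282) + 1/(-41848*1/18771 + 24780)) = √(-4840 + 1/(-41848/18771 + 24780)) = √(-4840 + 1/(465103532/18771)) = √(-4840 + 18771/465103532) = √(-2251101076109/465103532) = I*√261748765346824179247/232551766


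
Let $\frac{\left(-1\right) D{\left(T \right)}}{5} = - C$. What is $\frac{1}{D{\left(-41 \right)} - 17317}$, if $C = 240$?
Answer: $- \frac{1}{16117} \approx -6.2046 \cdot 10^{-5}$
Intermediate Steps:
$D{\left(T \right)} = 1200$ ($D{\left(T \right)} = - 5 \left(\left(-1\right) 240\right) = \left(-5\right) \left(-240\right) = 1200$)
$\frac{1}{D{\left(-41 \right)} - 17317} = \frac{1}{1200 - 17317} = \frac{1}{-16117} = - \frac{1}{16117}$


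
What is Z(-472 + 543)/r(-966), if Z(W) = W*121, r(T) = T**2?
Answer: 8591/933156 ≈ 0.0092064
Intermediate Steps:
Z(W) = 121*W
Z(-472 + 543)/r(-966) = (121*(-472 + 543))/((-966)**2) = (121*71)/933156 = 8591*(1/933156) = 8591/933156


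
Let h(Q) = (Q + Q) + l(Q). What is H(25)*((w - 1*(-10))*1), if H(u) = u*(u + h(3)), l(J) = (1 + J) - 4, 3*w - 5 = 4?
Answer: 10075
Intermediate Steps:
w = 3 (w = 5/3 + (⅓)*4 = 5/3 + 4/3 = 3)
l(J) = -3 + J
h(Q) = -3 + 3*Q (h(Q) = (Q + Q) + (-3 + Q) = 2*Q + (-3 + Q) = -3 + 3*Q)
H(u) = u*(6 + u) (H(u) = u*(u + (-3 + 3*3)) = u*(u + (-3 + 9)) = u*(u + 6) = u*(6 + u))
H(25)*((w - 1*(-10))*1) = (25*(6 + 25))*((3 - 1*(-10))*1) = (25*31)*((3 + 10)*1) = 775*(13*1) = 775*13 = 10075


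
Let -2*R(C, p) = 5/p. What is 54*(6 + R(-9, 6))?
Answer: 603/2 ≈ 301.50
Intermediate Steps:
R(C, p) = -5/(2*p)
54*(6 + R(-9, 6)) = 54*(6 - 5/2/6) = 54*(6 - 5/2*1/6) = 54*(6 - 5/12) = 54*(67/12) = 603/2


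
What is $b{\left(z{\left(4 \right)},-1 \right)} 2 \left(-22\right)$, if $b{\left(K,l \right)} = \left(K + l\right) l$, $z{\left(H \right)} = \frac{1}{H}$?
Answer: $-33$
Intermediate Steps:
$b{\left(K,l \right)} = l \left(K + l\right)$
$b{\left(z{\left(4 \right)},-1 \right)} 2 \left(-22\right) = - (\frac{1}{4} - 1) 2 \left(-22\right) = \left(-1\right) \left(- \frac{3}{4}\right) 2 \left(-22\right) = \frac{3}{4} \cdot 2 \left(-22\right) = \frac{3}{2} \left(-22\right) = -33$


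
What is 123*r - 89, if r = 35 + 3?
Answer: 4585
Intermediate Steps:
r = 38
123*r - 89 = 123*38 - 89 = 4674 - 89 = 4585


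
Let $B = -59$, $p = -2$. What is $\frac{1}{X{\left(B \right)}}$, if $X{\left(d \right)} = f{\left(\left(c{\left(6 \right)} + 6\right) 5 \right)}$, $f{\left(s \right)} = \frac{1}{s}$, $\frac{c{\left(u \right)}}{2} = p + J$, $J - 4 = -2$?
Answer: $30$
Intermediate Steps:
$J = 2$ ($J = 4 - 2 = 2$)
$c{\left(u \right)} = 0$ ($c{\left(u \right)} = 2 \left(-2 + 2\right) = 2 \cdot 0 = 0$)
$X{\left(d \right)} = \frac{1}{30}$ ($X{\left(d \right)} = \frac{1}{\left(0 + 6\right) 5} = \frac{1}{6 \cdot 5} = \frac{1}{30}$)
$\frac{1}{X{\left(B \right)}} = \frac{1}{\frac{1}{30}} = 30$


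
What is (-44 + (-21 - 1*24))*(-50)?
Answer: 4450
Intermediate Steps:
(-44 + (-21 - 1*24))*(-50) = (-44 + (-21 - 24))*(-50) = (-44 - 45)*(-50) = -89*(-50) = 4450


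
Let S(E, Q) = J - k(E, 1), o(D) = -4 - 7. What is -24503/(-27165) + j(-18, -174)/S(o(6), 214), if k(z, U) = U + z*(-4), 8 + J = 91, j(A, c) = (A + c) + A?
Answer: -2386768/516135 ≈ -4.6243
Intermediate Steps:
j(A, c) = c + 2*A
J = 83 (J = -8 + 91 = 83)
o(D) = -11
k(z, U) = U - 4*z
S(E, Q) = 82 + 4*E (S(E, Q) = 83 - (1 - 4*E) = 83 + (-1 + 4*E) = 82 + 4*E)
-24503/(-27165) + j(-18, -174)/S(o(6), 214) = -24503/(-27165) + (-174 + 2*(-18))/(82 + 4*(-11)) = -24503*(-1/27165) + (-174 - 36)/(82 - 44) = 24503/27165 - 210/38 = 24503/27165 - 210*1/38 = 24503/27165 - 105/19 = -2386768/516135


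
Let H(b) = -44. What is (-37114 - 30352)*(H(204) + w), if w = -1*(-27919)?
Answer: -1880614750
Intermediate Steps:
w = 27919
(-37114 - 30352)*(H(204) + w) = (-37114 - 30352)*(-44 + 27919) = -67466*27875 = -1880614750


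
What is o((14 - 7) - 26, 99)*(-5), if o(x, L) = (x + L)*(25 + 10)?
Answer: -14000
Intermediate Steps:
o(x, L) = 35*L + 35*x (o(x, L) = (L + x)*35 = 35*L + 35*x)
o((14 - 7) - 26, 99)*(-5) = (35*99 + 35*((14 - 7) - 26))*(-5) = (3465 + 35*(7 - 26))*(-5) = (3465 + 35*(-19))*(-5) = (3465 - 665)*(-5) = 2800*(-5) = -14000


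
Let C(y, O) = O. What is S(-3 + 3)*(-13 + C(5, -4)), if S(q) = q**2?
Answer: 0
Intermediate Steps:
S(-3 + 3)*(-13 + C(5, -4)) = (-3 + 3)**2*(-13 - 4) = 0**2*(-17) = 0*(-17) = 0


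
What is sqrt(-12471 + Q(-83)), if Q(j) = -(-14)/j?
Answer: I*sqrt(85913881)/83 ≈ 111.67*I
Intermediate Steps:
Q(j) = 14/j
sqrt(-12471 + Q(-83)) = sqrt(-12471 + 14/(-83)) = sqrt(-12471 + 14*(-1/83)) = sqrt(-12471 - 14/83) = sqrt(-1035107/83) = I*sqrt(85913881)/83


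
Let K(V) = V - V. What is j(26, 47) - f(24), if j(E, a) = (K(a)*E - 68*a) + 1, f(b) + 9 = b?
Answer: -3210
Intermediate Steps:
K(V) = 0
f(b) = -9 + b
j(E, a) = 1 - 68*a (j(E, a) = (0*E - 68*a) + 1 = (0 - 68*a) + 1 = -68*a + 1 = 1 - 68*a)
j(26, 47) - f(24) = (1 - 68*47) - (-9 + 24) = (1 - 3196) - 1*15 = -3195 - 15 = -3210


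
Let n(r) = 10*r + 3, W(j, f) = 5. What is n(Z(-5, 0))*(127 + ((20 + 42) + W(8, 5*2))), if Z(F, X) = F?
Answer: -9118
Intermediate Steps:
n(r) = 3 + 10*r
n(Z(-5, 0))*(127 + ((20 + 42) + W(8, 5*2))) = (3 + 10*(-5))*(127 + ((20 + 42) + 5)) = (3 - 50)*(127 + (62 + 5)) = -47*(127 + 67) = -47*194 = -9118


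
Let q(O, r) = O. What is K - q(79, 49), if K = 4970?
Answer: 4891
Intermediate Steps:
K - q(79, 49) = 4970 - 1*79 = 4970 - 79 = 4891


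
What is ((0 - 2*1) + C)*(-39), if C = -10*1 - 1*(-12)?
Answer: 0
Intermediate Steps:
C = 2 (C = -10 + 12 = 2)
((0 - 2*1) + C)*(-39) = ((0 - 2*1) + 2)*(-39) = ((0 - 2) + 2)*(-39) = (-2 + 2)*(-39) = 0*(-39) = 0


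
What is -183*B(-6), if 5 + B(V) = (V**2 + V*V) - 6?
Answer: -11163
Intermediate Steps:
B(V) = -11 + 2*V**2 (B(V) = -5 + ((V**2 + V*V) - 6) = -5 + ((V**2 + V**2) - 6) = -5 + (2*V**2 - 6) = -5 + (-6 + 2*V**2) = -11 + 2*V**2)
-183*B(-6) = -183*(-11 + 2*(-6)**2) = -183*(-11 + 2*36) = -183*(-11 + 72) = -183*61 = -11163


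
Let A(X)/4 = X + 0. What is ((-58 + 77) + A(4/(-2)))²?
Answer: 121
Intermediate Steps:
A(X) = 4*X (A(X) = 4*(X + 0) = 4*X)
((-58 + 77) + A(4/(-2)))² = ((-58 + 77) + 4*(4/(-2)))² = (19 + 4*(4*(-½)))² = (19 + 4*(-2))² = (19 - 8)² = 11² = 121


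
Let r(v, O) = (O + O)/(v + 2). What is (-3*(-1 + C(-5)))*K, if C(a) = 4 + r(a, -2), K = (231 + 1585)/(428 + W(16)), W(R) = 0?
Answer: -5902/107 ≈ -55.159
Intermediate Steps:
r(v, O) = 2*O/(2 + v) (r(v, O) = (2*O)/(2 + v) = 2*O/(2 + v))
K = 454/107 (K = (231 + 1585)/(428 + 0) = 1816/428 = 1816*(1/428) = 454/107 ≈ 4.2430)
C(a) = 4 - 4/(2 + a) (C(a) = 4 + 2*(-2)/(2 + a) = 4 - 4/(2 + a))
(-3*(-1 + C(-5)))*K = -3*(-1 + 4*(1 - 5)/(2 - 5))*(454/107) = -3*(-1 + 4*(-4)/(-3))*(454/107) = -3*(-1 + 4*(-⅓)*(-4))*(454/107) = -3*(-1 + 16/3)*(454/107) = -3*13/3*(454/107) = -13*454/107 = -5902/107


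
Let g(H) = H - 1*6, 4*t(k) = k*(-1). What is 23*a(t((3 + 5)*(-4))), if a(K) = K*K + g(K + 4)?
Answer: 1610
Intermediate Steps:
t(k) = -k/4 (t(k) = (k*(-1))/4 = (-k)/4 = -k/4)
g(H) = -6 + H (g(H) = H - 6 = -6 + H)
a(K) = -2 + K + K**2 (a(K) = K*K + (-6 + (K + 4)) = K**2 + (-6 + (4 + K)) = K**2 + (-2 + K) = -2 + K + K**2)
23*a(t((3 + 5)*(-4))) = 23*(-2 - (3 + 5)*(-4)/4 + (-(3 + 5)*(-4)/4)**2) = 23*(-2 - 2*(-4) + (-2*(-4))**2) = 23*(-2 - 1/4*(-32) + (-1/4*(-32))**2) = 23*(-2 + 8 + 8**2) = 23*(-2 + 8 + 64) = 23*70 = 1610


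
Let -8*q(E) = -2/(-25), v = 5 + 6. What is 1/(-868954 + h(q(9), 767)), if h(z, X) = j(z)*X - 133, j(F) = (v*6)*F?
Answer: -50/43479661 ≈ -1.1500e-6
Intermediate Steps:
v = 11
j(F) = 66*F (j(F) = (11*6)*F = 66*F)
q(E) = -1/100 (q(E) = -(-1)/(4*(-25)) = -(-1)*(-1)/(4*25) = -⅛*2/25 = -1/100)
h(z, X) = -133 + 66*X*z (h(z, X) = (66*z)*X - 133 = 66*X*z - 133 = -133 + 66*X*z)
1/(-868954 + h(q(9), 767)) = 1/(-868954 + (-133 + 66*767*(-1/100))) = 1/(-868954 + (-133 - 25311/50)) = 1/(-868954 - 31961/50) = 1/(-43479661/50) = -50/43479661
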